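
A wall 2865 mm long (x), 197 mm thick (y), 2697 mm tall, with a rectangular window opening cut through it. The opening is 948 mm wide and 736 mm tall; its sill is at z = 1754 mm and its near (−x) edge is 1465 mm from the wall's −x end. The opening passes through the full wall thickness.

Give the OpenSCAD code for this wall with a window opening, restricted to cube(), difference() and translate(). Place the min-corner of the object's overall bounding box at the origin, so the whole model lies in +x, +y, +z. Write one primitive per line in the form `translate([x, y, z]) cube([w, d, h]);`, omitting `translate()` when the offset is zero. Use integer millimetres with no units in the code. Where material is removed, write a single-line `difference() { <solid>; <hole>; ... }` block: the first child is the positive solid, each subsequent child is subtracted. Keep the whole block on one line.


difference() { cube([2865, 197, 2697]); translate([1465, 0, 1754]) cube([948, 197, 736]); }


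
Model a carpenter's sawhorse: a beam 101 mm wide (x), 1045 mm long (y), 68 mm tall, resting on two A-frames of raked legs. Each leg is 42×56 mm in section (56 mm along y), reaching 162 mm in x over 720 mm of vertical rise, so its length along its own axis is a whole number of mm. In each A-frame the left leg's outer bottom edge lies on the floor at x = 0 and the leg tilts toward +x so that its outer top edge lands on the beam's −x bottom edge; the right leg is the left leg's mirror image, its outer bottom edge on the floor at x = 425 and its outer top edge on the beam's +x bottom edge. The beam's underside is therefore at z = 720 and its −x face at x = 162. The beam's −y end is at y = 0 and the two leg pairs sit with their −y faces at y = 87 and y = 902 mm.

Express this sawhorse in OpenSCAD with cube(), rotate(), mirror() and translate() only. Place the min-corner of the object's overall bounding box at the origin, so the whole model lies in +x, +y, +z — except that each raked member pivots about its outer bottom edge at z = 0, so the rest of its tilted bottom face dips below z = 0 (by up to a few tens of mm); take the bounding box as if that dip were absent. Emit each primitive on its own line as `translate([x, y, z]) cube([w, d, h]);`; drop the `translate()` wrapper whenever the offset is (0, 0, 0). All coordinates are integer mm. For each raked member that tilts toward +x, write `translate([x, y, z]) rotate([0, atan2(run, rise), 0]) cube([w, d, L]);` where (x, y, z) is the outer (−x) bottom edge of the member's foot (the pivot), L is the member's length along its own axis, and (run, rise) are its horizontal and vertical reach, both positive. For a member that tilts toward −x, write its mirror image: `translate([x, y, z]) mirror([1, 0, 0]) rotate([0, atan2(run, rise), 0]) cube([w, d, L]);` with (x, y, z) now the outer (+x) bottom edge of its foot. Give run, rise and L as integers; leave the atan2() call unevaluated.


translate([162, 0, 720]) cube([101, 1045, 68]);
translate([0, 87, 0]) rotate([0, atan2(162, 720), 0]) cube([42, 56, 738]);
translate([425, 87, 0]) mirror([1, 0, 0]) rotate([0, atan2(162, 720), 0]) cube([42, 56, 738]);
translate([0, 902, 0]) rotate([0, atan2(162, 720), 0]) cube([42, 56, 738]);
translate([425, 902, 0]) mirror([1, 0, 0]) rotate([0, atan2(162, 720), 0]) cube([42, 56, 738]);


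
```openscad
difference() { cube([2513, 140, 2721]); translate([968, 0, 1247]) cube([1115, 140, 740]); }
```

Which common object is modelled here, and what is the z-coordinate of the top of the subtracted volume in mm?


A wall with a window opening. The window head height is 1987 mm.

A wall with a rectangular opening subtracted — a window. Sill at z = 1247, opening 740 mm tall, so the head is at 1247 + 740 = 1987 mm.


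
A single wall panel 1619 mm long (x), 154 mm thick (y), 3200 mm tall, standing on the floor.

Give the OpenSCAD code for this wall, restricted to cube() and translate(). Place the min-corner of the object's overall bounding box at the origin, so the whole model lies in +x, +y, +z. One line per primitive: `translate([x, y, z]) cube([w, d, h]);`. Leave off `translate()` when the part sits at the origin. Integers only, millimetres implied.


cube([1619, 154, 3200]);


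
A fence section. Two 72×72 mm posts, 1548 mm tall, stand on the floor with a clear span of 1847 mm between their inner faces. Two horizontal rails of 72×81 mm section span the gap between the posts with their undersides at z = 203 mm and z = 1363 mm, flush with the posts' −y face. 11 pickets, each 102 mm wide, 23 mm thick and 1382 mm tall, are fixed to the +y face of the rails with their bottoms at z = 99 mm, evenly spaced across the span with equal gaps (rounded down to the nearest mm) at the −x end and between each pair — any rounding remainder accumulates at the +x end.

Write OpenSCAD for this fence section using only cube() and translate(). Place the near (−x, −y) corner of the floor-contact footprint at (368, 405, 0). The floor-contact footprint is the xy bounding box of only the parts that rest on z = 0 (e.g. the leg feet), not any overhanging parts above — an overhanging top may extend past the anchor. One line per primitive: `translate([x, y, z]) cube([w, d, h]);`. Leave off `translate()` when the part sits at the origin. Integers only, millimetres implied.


translate([368, 405, 0]) cube([72, 72, 1548]);
translate([2287, 405, 0]) cube([72, 72, 1548]);
translate([440, 405, 203]) cube([1847, 72, 81]);
translate([440, 405, 1363]) cube([1847, 72, 81]);
translate([500, 477, 99]) cube([102, 23, 1382]);
translate([662, 477, 99]) cube([102, 23, 1382]);
translate([824, 477, 99]) cube([102, 23, 1382]);
translate([986, 477, 99]) cube([102, 23, 1382]);
translate([1148, 477, 99]) cube([102, 23, 1382]);
translate([1310, 477, 99]) cube([102, 23, 1382]);
translate([1472, 477, 99]) cube([102, 23, 1382]);
translate([1634, 477, 99]) cube([102, 23, 1382]);
translate([1796, 477, 99]) cube([102, 23, 1382]);
translate([1958, 477, 99]) cube([102, 23, 1382]);
translate([2120, 477, 99]) cube([102, 23, 1382]);


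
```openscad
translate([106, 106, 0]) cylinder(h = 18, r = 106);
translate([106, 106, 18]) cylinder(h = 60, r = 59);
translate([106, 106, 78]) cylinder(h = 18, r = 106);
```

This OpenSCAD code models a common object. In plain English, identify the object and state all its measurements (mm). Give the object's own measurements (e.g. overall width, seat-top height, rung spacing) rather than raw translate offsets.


A spool: two coaxial disc flanges of radius 106 mm and thickness 18 mm, joined by a core cylinder of radius 59 mm and height 60 mm. The lower flange rests on z = 0 and the three cylinders share a vertical axis.


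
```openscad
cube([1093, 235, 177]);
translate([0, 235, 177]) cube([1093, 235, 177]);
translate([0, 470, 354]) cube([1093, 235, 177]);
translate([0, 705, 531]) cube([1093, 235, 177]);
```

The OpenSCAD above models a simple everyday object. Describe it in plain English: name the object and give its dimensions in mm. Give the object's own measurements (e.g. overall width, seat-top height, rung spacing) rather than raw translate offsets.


A straight staircase of 4 solid steps. Each step is 1093 mm wide (x), 235 mm deep (y, the going) and 177 mm tall (the rise). The first step rests on the floor; each subsequent step sits one going further in +y and one rise higher in +z, directly behind and above the previous step with no overlap.


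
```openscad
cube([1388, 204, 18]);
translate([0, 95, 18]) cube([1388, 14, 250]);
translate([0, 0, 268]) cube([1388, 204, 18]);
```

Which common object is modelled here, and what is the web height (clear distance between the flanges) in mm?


An I-beam. The web height is 250 mm.

Two wide flanges with a thin centred web — an I-beam. Overall 286 mm minus two 18 mm flanges gives a web of 286 − 2·18 = 250 mm.


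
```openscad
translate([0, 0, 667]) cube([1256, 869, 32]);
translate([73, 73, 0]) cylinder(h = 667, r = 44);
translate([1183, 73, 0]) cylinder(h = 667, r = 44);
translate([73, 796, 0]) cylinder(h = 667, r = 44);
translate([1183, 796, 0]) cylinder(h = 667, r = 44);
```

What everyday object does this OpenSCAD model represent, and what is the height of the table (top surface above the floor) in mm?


A table. The table height is 699 mm.

A 1256×869×32 slab sits at z = 667 on four Ø88 mm round legs — a table. The top surface is at 667 + 32 = 699 mm.


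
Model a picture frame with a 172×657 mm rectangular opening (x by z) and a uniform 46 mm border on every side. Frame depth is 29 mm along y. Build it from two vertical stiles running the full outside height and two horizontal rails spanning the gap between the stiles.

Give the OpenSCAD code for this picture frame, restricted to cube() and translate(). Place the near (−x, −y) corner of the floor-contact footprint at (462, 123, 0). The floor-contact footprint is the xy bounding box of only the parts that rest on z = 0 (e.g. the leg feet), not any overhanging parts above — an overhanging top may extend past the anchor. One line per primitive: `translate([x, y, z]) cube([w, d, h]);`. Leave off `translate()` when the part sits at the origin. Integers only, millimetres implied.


translate([462, 123, 0]) cube([46, 29, 749]);
translate([680, 123, 0]) cube([46, 29, 749]);
translate([508, 123, 0]) cube([172, 29, 46]);
translate([508, 123, 703]) cube([172, 29, 46]);


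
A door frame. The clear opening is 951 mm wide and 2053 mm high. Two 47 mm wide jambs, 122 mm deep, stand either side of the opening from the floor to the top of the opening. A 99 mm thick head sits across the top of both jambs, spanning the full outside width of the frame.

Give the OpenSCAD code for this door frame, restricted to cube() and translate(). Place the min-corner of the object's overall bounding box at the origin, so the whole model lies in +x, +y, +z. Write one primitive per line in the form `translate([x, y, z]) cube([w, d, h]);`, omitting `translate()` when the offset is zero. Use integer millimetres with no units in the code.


cube([47, 122, 2053]);
translate([998, 0, 0]) cube([47, 122, 2053]);
translate([0, 0, 2053]) cube([1045, 122, 99]);


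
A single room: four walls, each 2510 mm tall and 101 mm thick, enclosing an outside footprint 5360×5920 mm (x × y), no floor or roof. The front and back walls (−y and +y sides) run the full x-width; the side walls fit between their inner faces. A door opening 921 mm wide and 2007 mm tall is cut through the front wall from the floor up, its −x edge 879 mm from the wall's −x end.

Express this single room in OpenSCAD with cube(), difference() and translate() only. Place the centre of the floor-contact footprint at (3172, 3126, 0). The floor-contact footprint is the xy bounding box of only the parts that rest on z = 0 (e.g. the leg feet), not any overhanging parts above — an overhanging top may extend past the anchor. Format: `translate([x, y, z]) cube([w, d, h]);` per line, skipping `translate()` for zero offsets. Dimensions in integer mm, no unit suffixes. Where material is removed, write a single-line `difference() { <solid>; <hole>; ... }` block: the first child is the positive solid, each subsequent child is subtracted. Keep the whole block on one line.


difference() { translate([492, 166, 0]) cube([5360, 101, 2510]); translate([1371, 166, 0]) cube([921, 101, 2007]); }
translate([492, 5985, 0]) cube([5360, 101, 2510]);
translate([492, 267, 0]) cube([101, 5718, 2510]);
translate([5751, 267, 0]) cube([101, 5718, 2510]);


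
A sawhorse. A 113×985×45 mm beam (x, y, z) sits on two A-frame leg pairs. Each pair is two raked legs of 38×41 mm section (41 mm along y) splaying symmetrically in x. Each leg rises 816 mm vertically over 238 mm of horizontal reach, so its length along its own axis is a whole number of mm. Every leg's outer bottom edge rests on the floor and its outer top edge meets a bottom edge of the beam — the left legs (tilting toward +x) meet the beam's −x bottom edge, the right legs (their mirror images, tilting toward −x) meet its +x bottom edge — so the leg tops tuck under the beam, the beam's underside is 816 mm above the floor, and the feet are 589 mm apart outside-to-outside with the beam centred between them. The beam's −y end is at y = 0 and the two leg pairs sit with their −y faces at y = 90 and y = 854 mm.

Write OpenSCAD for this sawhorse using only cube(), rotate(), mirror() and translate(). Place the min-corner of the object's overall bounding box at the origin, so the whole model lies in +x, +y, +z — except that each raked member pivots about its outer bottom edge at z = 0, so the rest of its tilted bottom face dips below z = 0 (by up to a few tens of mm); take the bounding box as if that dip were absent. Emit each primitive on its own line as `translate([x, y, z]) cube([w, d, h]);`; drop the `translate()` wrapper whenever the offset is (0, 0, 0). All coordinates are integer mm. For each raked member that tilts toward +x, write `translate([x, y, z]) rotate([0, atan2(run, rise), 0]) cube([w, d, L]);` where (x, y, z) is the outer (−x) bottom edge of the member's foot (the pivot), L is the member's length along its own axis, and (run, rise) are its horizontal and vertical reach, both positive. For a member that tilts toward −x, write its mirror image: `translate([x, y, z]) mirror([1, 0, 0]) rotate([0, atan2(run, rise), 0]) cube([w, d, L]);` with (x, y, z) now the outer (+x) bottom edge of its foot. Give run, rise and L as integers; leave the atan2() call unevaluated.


// leg length = √(238² + 816²) = 850
// right-leg outer foot x = 2·238 + 113 = 589
// beam min-corner = (238, 0, 816)
translate([238, 0, 816]) cube([113, 985, 45]);
translate([0, 90, 0]) rotate([0, atan2(238, 816), 0]) cube([38, 41, 850]);
translate([589, 90, 0]) mirror([1, 0, 0]) rotate([0, atan2(238, 816), 0]) cube([38, 41, 850]);
translate([0, 854, 0]) rotate([0, atan2(238, 816), 0]) cube([38, 41, 850]);
translate([589, 854, 0]) mirror([1, 0, 0]) rotate([0, atan2(238, 816), 0]) cube([38, 41, 850]);


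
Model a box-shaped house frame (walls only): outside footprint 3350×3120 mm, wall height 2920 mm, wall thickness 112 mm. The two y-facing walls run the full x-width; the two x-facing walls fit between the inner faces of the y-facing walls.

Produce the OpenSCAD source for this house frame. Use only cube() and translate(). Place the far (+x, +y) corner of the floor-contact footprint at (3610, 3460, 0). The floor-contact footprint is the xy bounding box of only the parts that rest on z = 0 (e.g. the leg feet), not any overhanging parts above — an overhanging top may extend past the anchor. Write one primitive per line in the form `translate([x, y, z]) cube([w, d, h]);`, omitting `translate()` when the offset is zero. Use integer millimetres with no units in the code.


translate([260, 340, 0]) cube([3350, 112, 2920]);
translate([260, 3348, 0]) cube([3350, 112, 2920]);
translate([260, 452, 0]) cube([112, 2896, 2920]);
translate([3498, 452, 0]) cube([112, 2896, 2920]);


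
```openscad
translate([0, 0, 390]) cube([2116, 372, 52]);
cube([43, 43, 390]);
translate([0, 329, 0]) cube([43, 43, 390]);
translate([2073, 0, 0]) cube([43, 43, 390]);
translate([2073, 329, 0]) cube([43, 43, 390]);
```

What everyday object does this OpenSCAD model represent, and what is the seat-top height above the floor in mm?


A bench. The seat-top height is 442 mm.

A long slab on four corner posts — a bench. The slab sits at z = 390 with thickness 52, so the top is 390 + 52 = 442 mm.


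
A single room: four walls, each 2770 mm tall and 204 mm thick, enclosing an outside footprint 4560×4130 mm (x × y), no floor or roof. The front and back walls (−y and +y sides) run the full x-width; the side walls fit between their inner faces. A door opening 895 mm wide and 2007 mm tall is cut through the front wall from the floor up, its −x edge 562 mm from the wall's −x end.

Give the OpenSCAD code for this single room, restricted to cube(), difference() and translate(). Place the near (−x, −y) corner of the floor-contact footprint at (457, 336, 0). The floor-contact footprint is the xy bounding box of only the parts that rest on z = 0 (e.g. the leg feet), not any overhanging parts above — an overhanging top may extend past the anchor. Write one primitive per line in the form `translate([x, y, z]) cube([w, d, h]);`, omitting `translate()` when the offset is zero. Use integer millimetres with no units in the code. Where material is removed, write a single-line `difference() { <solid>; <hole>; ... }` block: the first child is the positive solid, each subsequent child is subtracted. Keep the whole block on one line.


difference() { translate([457, 336, 0]) cube([4560, 204, 2770]); translate([1019, 336, 0]) cube([895, 204, 2007]); }
translate([457, 4262, 0]) cube([4560, 204, 2770]);
translate([457, 540, 0]) cube([204, 3722, 2770]);
translate([4813, 540, 0]) cube([204, 3722, 2770]);


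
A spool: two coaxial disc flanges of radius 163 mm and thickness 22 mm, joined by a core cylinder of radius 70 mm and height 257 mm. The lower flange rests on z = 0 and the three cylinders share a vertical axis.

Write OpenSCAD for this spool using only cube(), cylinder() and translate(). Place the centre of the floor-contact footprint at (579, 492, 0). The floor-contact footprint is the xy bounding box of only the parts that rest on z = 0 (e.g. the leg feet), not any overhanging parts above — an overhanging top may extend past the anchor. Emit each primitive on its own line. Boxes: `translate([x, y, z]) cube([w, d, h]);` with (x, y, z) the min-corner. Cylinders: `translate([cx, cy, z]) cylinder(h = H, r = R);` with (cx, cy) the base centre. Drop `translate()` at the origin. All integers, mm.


translate([579, 492, 0]) cylinder(h = 22, r = 163);
translate([579, 492, 22]) cylinder(h = 257, r = 70);
translate([579, 492, 279]) cylinder(h = 22, r = 163);


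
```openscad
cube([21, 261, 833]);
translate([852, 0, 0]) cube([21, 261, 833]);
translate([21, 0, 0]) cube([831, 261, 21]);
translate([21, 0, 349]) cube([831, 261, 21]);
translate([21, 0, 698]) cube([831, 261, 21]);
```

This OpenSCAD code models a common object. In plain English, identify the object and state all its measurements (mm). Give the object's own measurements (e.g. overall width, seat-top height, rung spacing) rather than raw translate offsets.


An open bookshelf. Two side panels, each 21 mm thick, 261 mm deep and 833 mm tall, stand 873 mm apart (outside-to-outside). Between them sit 3 shelves, each 21 mm thick and 261 mm deep, spanning the full gap between the sides. The bottom shelf rests on the floor (its underside at z = 0) and the clear gap between one shelf's top and the next shelf's underside is 328 mm.


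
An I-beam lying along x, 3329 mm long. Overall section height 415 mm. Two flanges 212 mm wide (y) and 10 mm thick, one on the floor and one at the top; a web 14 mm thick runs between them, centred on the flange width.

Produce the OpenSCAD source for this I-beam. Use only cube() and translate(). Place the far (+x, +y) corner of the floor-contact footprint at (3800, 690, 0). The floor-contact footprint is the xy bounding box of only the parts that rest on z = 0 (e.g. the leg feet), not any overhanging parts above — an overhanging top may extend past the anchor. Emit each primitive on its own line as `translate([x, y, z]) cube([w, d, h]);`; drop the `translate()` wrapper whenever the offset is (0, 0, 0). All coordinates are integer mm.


translate([471, 478, 0]) cube([3329, 212, 10]);
translate([471, 577, 10]) cube([3329, 14, 395]);
translate([471, 478, 405]) cube([3329, 212, 10]);


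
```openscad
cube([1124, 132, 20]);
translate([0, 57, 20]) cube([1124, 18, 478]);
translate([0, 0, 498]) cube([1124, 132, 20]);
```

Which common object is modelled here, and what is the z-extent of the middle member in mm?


An I-beam. The web height is 478 mm.

Two wide flanges with a thin centred web — an I-beam. Overall 518 mm minus two 20 mm flanges gives a web of 518 − 2·20 = 478 mm.


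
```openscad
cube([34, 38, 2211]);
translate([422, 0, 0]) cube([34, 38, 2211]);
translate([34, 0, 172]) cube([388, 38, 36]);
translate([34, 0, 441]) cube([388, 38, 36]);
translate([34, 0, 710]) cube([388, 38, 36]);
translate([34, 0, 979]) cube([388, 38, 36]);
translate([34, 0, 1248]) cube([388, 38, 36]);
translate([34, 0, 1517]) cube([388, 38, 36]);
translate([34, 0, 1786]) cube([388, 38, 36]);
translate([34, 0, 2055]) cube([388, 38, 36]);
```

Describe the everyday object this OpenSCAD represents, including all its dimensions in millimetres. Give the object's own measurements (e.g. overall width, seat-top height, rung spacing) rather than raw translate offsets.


A straight ladder. Two 34×38 mm vertical rails, 2211 mm tall, stand 456 mm apart (outside-to-outside) with their front faces coplanar on the −y side. 8 rungs, each 38 mm deep and 36 mm tall, span between the inner faces of the rails, front faces flush with the rails. The lowest rung's underside is at z = 172 mm and rungs are spaced 269 mm apart (underside to underside).


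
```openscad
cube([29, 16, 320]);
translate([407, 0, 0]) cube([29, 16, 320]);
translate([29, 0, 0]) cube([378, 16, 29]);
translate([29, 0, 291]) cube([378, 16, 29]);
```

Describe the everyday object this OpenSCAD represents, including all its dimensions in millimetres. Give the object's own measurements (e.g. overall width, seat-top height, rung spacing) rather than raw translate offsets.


A rectangular picture frame lying in the x–z plane (depth along y). The opening is 378 mm wide (x) by 262 mm tall (z), surrounded by a border 29 mm wide on all four sides. The frame is 16 mm deep and is made of two full-height vertical stiles with two horizontal rails fitted between them.


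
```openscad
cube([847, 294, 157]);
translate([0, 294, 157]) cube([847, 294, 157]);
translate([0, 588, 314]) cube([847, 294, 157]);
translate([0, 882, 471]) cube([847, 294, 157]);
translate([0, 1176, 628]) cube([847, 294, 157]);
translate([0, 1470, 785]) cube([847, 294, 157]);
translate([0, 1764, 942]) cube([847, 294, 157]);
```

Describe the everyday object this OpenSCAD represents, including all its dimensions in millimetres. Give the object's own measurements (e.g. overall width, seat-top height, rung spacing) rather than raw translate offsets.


A straight staircase of 7 solid steps. Each step is 847 mm wide (x), 294 mm deep (y, the going) and 157 mm tall (the rise). The first step rests on the floor; each subsequent step sits one going further in +y and one rise higher in +z, directly behind and above the previous step with no overlap.


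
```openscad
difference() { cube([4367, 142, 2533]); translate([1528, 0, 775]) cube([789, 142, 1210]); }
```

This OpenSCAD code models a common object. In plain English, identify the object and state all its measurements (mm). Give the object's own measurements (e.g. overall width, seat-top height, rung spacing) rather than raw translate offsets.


A wall 4367 mm long (x), 142 mm thick (y), 2533 mm tall, with a rectangular window opening cut through it. The opening is 789 mm wide and 1210 mm tall; its sill is at z = 775 mm and its near (−x) edge is 1528 mm from the wall's −x end. The opening passes through the full wall thickness.


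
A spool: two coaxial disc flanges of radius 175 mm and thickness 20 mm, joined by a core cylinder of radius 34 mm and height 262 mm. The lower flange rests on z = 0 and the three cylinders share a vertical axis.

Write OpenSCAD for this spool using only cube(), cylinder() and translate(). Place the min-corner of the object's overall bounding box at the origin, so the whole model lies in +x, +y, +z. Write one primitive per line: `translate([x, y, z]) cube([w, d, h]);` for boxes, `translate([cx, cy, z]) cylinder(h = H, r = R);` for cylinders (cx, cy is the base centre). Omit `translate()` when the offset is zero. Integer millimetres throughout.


translate([175, 175, 0]) cylinder(h = 20, r = 175);
translate([175, 175, 20]) cylinder(h = 262, r = 34);
translate([175, 175, 282]) cylinder(h = 20, r = 175);


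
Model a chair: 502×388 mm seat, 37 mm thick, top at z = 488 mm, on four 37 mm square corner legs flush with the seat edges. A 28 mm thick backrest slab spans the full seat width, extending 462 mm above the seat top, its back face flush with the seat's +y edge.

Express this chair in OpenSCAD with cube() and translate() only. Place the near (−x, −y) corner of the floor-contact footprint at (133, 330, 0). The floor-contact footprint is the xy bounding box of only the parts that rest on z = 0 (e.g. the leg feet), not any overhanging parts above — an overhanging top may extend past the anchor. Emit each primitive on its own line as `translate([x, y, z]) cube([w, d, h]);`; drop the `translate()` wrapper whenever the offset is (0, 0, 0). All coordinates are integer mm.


translate([133, 330, 451]) cube([502, 388, 37]);
translate([133, 330, 0]) cube([37, 37, 451]);
translate([598, 330, 0]) cube([37, 37, 451]);
translate([133, 681, 0]) cube([37, 37, 451]);
translate([598, 681, 0]) cube([37, 37, 451]);
translate([133, 690, 488]) cube([502, 28, 462]);


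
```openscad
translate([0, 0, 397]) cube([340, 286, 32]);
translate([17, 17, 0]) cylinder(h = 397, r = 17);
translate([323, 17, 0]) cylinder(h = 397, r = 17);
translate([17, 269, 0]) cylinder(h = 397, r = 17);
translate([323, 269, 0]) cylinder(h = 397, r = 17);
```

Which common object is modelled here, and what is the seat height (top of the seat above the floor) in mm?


A stool. The seat height is 429 mm.

A 340×286×32 slab at z = 397 on four corner cylinders — a stool. The seat top is 397 + 32 = 429 mm.


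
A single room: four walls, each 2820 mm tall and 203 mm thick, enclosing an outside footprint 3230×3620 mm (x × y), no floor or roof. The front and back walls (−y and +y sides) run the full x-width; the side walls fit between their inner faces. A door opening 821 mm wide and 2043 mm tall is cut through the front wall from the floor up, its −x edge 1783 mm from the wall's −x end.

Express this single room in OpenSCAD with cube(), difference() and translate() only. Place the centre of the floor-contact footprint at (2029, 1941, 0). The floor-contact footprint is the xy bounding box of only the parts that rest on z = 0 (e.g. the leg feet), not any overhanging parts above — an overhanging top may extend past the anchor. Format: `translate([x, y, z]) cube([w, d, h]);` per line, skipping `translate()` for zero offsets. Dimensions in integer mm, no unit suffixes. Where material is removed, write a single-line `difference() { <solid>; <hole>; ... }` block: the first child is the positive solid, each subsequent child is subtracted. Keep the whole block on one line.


difference() { translate([414, 131, 0]) cube([3230, 203, 2820]); translate([2197, 131, 0]) cube([821, 203, 2043]); }
translate([414, 3548, 0]) cube([3230, 203, 2820]);
translate([414, 334, 0]) cube([203, 3214, 2820]);
translate([3441, 334, 0]) cube([203, 3214, 2820]);


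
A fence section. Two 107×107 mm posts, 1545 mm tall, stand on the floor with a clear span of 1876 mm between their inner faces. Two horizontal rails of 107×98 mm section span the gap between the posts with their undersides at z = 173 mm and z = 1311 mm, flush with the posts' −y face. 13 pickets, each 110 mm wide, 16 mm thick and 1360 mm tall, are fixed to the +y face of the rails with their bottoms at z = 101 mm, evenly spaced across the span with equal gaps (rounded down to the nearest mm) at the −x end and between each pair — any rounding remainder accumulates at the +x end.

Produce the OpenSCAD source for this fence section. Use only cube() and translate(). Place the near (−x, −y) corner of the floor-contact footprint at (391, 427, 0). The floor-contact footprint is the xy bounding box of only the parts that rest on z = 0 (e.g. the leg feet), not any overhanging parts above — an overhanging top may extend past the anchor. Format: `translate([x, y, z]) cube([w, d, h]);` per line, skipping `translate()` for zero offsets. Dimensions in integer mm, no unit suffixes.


translate([391, 427, 0]) cube([107, 107, 1545]);
translate([2374, 427, 0]) cube([107, 107, 1545]);
translate([498, 427, 173]) cube([1876, 107, 98]);
translate([498, 427, 1311]) cube([1876, 107, 98]);
translate([529, 534, 101]) cube([110, 16, 1360]);
translate([670, 534, 101]) cube([110, 16, 1360]);
translate([811, 534, 101]) cube([110, 16, 1360]);
translate([952, 534, 101]) cube([110, 16, 1360]);
translate([1093, 534, 101]) cube([110, 16, 1360]);
translate([1234, 534, 101]) cube([110, 16, 1360]);
translate([1375, 534, 101]) cube([110, 16, 1360]);
translate([1516, 534, 101]) cube([110, 16, 1360]);
translate([1657, 534, 101]) cube([110, 16, 1360]);
translate([1798, 534, 101]) cube([110, 16, 1360]);
translate([1939, 534, 101]) cube([110, 16, 1360]);
translate([2080, 534, 101]) cube([110, 16, 1360]);
translate([2221, 534, 101]) cube([110, 16, 1360]);


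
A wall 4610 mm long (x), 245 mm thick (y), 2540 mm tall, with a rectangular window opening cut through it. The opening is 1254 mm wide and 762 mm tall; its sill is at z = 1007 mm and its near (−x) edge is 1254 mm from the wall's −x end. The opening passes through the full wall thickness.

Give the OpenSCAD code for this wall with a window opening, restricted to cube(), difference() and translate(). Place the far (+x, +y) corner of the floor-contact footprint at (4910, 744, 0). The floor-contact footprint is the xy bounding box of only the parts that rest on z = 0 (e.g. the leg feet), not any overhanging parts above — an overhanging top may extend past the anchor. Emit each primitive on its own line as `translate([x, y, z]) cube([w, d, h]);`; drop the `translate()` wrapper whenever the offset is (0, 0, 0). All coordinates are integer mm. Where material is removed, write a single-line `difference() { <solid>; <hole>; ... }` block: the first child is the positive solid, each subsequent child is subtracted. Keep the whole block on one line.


difference() { translate([300, 499, 0]) cube([4610, 245, 2540]); translate([1554, 499, 1007]) cube([1254, 245, 762]); }


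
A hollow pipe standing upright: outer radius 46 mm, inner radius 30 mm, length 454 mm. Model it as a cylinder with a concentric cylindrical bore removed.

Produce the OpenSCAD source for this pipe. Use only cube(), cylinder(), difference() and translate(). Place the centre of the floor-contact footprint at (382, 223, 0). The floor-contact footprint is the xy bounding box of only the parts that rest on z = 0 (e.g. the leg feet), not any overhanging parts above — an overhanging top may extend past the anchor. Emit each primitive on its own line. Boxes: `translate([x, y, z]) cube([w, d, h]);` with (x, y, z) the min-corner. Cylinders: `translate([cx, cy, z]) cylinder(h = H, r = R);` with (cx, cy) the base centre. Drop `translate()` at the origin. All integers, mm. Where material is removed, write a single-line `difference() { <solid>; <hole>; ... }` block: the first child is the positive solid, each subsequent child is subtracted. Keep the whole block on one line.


difference() { translate([382, 223, 0]) cylinder(h = 454, r = 46); translate([382, 223, 0]) cylinder(h = 454, r = 30); }


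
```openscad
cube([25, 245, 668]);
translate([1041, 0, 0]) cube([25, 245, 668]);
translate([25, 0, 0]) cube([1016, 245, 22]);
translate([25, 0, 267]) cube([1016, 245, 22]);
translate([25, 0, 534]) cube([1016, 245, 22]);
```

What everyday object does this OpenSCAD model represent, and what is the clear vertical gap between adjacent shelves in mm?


A bookshelf. The clear shelf gap is 245 mm.

Two tall side panels with 3 horizontal boards between them — a bookshelf. The first two shelf undersides are at z = 0 and z = 267; with shelf thickness 22, the clear gap is 267 − 0 − 22 = 245 mm.


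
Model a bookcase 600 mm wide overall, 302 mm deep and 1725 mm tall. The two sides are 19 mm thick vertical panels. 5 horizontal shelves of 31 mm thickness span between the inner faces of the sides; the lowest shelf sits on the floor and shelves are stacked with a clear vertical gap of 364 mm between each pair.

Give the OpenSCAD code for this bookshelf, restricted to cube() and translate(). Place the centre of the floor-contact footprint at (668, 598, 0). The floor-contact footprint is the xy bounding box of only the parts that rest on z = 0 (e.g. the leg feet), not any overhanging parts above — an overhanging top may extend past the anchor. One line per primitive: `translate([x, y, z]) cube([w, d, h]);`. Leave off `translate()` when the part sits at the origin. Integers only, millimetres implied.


translate([368, 447, 0]) cube([19, 302, 1725]);
translate([949, 447, 0]) cube([19, 302, 1725]);
translate([387, 447, 0]) cube([562, 302, 31]);
translate([387, 447, 395]) cube([562, 302, 31]);
translate([387, 447, 790]) cube([562, 302, 31]);
translate([387, 447, 1185]) cube([562, 302, 31]);
translate([387, 447, 1580]) cube([562, 302, 31]);


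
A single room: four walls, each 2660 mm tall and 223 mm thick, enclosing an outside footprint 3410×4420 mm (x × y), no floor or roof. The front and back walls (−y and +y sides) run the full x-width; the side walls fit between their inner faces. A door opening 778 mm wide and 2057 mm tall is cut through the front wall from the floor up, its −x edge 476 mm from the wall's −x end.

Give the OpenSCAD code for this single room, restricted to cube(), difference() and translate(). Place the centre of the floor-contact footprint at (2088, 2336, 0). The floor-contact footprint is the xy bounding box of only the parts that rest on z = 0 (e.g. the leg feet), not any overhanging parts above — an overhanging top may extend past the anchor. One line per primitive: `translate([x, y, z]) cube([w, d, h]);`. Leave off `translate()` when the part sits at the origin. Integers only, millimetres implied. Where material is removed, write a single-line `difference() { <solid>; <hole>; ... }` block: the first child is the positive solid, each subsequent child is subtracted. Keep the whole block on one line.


difference() { translate([383, 126, 0]) cube([3410, 223, 2660]); translate([859, 126, 0]) cube([778, 223, 2057]); }
translate([383, 4323, 0]) cube([3410, 223, 2660]);
translate([383, 349, 0]) cube([223, 3974, 2660]);
translate([3570, 349, 0]) cube([223, 3974, 2660]);


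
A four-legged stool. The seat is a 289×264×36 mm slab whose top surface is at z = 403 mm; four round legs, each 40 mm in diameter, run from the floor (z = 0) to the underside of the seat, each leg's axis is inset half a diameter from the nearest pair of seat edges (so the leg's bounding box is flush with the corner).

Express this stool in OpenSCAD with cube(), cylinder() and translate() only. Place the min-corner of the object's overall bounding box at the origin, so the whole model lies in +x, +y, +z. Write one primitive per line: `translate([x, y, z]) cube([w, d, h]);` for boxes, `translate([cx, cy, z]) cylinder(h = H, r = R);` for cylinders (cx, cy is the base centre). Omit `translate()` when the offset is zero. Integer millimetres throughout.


translate([0, 0, 367]) cube([289, 264, 36]);
translate([20, 20, 0]) cylinder(h = 367, r = 20);
translate([269, 20, 0]) cylinder(h = 367, r = 20);
translate([20, 244, 0]) cylinder(h = 367, r = 20);
translate([269, 244, 0]) cylinder(h = 367, r = 20);


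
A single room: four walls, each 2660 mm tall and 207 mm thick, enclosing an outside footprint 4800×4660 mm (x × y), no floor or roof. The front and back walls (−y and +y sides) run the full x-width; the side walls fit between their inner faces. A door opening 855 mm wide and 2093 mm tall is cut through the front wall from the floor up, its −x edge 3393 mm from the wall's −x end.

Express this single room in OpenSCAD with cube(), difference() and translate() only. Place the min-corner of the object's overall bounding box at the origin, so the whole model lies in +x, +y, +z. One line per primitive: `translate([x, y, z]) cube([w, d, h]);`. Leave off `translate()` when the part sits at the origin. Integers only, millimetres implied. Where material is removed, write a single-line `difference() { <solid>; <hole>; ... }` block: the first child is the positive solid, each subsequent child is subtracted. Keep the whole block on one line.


difference() { cube([4800, 207, 2660]); translate([3393, 0, 0]) cube([855, 207, 2093]); }
translate([0, 4453, 0]) cube([4800, 207, 2660]);
translate([0, 207, 0]) cube([207, 4246, 2660]);
translate([4593, 207, 0]) cube([207, 4246, 2660]);


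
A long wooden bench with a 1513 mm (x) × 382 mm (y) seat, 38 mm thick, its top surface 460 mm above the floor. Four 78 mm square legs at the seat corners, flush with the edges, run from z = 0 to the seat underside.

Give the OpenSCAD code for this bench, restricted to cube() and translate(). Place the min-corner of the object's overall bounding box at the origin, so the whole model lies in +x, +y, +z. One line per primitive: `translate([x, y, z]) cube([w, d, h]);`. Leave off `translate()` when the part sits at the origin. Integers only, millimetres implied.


// leg_h = 460 − 38 = 422
translate([0, 0, 422]) cube([1513, 382, 38]);
cube([78, 78, 422]);
translate([0, 304, 0]) cube([78, 78, 422]);
translate([1435, 0, 0]) cube([78, 78, 422]);
translate([1435, 304, 0]) cube([78, 78, 422]);


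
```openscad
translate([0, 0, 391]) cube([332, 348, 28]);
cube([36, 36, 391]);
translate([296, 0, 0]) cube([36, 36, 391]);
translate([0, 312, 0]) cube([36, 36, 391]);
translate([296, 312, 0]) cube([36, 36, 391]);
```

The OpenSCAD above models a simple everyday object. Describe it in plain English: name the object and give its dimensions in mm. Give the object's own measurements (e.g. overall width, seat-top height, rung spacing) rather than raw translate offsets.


A four-legged stool. The seat is a 332×348×28 mm slab whose top surface is at z = 419 mm; four square legs, each 36×36 mm in cross-section, run from the floor (z = 0) to the underside of the seat, each flush with a corner of the seat.


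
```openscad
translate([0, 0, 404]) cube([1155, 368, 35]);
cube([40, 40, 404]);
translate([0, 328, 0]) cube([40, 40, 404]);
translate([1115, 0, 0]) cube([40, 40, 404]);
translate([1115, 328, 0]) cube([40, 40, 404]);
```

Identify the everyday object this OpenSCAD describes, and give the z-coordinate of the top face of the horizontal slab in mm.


A bench. The seat-top height is 439 mm.

A long slab on four corner posts — a bench. The slab sits at z = 404 with thickness 35, so the top is 404 + 35 = 439 mm.


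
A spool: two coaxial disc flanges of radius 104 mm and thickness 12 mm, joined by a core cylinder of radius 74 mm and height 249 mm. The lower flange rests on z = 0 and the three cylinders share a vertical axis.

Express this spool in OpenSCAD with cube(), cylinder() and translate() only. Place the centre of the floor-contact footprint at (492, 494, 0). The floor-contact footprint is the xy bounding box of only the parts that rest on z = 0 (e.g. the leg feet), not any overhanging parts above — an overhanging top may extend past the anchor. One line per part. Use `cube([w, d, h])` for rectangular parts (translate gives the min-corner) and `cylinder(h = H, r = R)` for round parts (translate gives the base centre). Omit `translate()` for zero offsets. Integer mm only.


translate([492, 494, 0]) cylinder(h = 12, r = 104);
translate([492, 494, 12]) cylinder(h = 249, r = 74);
translate([492, 494, 261]) cylinder(h = 12, r = 104);


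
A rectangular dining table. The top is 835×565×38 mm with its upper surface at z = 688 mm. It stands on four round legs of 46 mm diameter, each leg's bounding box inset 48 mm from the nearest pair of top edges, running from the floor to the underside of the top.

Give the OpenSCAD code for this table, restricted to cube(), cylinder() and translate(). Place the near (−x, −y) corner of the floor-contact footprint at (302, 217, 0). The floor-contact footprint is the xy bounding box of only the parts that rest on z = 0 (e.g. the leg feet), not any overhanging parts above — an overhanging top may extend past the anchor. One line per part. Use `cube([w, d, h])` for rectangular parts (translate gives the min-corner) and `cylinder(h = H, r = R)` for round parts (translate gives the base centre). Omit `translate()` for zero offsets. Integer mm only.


translate([254, 169, 650]) cube([835, 565, 38]);
translate([325, 240, 0]) cylinder(h = 650, r = 23);
translate([1018, 240, 0]) cylinder(h = 650, r = 23);
translate([325, 663, 0]) cylinder(h = 650, r = 23);
translate([1018, 663, 0]) cylinder(h = 650, r = 23);
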